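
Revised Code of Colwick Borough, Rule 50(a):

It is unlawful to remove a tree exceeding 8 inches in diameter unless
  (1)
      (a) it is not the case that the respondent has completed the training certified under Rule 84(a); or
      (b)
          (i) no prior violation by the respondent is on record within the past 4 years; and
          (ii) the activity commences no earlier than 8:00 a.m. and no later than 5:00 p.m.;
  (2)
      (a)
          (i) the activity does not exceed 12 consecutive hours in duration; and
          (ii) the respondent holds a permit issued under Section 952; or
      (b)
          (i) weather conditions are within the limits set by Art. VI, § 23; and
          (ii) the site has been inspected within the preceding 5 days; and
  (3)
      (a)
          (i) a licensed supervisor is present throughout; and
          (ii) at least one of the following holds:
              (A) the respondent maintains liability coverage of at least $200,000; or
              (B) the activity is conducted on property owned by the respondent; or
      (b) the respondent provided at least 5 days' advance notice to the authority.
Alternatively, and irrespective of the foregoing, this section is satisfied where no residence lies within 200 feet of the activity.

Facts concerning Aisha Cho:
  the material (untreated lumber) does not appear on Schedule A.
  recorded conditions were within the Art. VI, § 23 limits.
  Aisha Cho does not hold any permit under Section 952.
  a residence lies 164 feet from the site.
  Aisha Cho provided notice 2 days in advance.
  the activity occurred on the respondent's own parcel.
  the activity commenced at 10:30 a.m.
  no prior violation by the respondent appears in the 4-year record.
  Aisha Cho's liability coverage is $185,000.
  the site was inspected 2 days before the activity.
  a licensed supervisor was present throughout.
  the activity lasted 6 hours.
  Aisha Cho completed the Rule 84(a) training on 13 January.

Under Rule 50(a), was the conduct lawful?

(a) not (training certified) — fails.
(i) no prior violation — satisfied.
(ii) start within hours — satisfied.
So (b) is satisfied (T AND T).
(1) = F OR T = true.
(i) ≤ 12 hrs duration — met.
(ii) holds permit — not met.
(a) = T AND F = false.
(i) weather ok — met.
(ii) site inspected — satisfied.
(b): T AND T → true.
So (2) is satisfied (F OR T).
(i) supervisor present — satisfied.
(A) coverage ≥ $200,000 — fails.
(B) own property — holds.
(ii): F OR T → true.
(a) = T AND T = true.
(b) ≥5 days' notice — not met.
(3): T OR F → true.
Overall = T AND T AND T = true.
Exception (no residence in 200 ft) — not satisfied.
Result: main true OR exception false → true.

Yes — lawful.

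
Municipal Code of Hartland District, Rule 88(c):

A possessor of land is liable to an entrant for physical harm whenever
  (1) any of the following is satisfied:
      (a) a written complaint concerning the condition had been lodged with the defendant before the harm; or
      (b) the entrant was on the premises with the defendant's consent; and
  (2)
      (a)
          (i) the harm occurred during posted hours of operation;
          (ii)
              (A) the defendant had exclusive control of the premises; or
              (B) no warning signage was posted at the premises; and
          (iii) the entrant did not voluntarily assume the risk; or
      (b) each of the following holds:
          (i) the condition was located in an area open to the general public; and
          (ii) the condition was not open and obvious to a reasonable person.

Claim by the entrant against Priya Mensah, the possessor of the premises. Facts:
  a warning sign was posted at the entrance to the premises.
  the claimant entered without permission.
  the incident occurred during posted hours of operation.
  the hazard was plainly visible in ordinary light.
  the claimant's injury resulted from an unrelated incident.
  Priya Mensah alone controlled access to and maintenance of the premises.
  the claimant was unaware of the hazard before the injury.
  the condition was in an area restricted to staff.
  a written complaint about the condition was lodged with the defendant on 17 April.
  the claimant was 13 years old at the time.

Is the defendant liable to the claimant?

(a) complaint lodged — met.
(b) consent to enter — not satisfied.
So (1) is satisfied (T OR F).
(i) during posted hours — met.
(A) exclusive control — holds.
(B) no signage posted — not satisfied.
So (ii) is satisfied (T OR F).
(iii) no assumed risk — holds.
So (a) is satisfied (T AND T AND T).
(i) public area — fails.
(ii) not open/obvious — not met.
So (b) is not satisfied (F AND F).
(2) = T OR F = true.
Overall = T AND T = true.

Yes — liable.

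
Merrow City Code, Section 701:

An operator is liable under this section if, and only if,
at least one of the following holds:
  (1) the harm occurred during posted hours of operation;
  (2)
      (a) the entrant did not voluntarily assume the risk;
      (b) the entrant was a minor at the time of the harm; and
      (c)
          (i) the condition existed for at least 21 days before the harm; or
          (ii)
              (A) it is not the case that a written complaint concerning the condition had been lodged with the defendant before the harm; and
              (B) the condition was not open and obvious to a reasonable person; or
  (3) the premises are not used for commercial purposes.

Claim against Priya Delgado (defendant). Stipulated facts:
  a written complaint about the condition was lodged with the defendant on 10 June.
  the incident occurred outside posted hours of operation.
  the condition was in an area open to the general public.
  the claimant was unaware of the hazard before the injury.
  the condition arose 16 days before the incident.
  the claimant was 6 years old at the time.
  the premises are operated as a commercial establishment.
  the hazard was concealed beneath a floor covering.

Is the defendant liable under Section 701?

(1) during posted hours — not satisfied.
(a) no assumed risk — satisfied.
(b) entrant a minor — satisfied.
(i) condition ≥21 days old — fails.
(A) not (complaint lodged) — not met.
(B) not open/obvious — satisfied.
(ii): F AND T → false.
So (c) is not satisfied (F OR F).
(2) = T AND T AND F = false.
(3) not (commercial use) — not satisfied.
Overall: F OR F OR F → false.

No — not liable.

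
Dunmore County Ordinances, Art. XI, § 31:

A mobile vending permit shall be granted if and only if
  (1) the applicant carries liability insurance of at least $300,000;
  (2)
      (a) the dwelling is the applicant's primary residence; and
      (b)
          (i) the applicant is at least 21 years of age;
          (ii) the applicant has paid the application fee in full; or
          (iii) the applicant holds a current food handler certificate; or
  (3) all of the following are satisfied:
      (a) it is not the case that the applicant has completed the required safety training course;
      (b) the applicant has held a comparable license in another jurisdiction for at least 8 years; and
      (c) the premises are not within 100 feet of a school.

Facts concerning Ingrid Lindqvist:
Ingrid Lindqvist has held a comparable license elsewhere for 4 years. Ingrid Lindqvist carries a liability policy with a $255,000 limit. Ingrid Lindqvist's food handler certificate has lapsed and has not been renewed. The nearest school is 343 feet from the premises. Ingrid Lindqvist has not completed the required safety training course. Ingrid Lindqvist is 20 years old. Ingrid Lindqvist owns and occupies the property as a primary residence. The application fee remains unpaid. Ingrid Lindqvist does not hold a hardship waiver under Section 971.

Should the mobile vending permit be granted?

No — denied.

(1) insurance ≥ $300,000 — fails.
(a) primary residence — holds.
(i) age ≥ 21 — not met.
(ii) fee paid — not satisfied.
(iii) food handler cert. — not satisfied.
So (b) is not satisfied (F OR F OR F).
So (2) is not satisfied (T AND F).
(a) not (safety training) — satisfied.
(b) prior license ≥ 8 yr — not met.
(c) ≥100 ft from school — met.
(3): T AND F AND T → false.
So Overall is not satisfied (F OR F OR F).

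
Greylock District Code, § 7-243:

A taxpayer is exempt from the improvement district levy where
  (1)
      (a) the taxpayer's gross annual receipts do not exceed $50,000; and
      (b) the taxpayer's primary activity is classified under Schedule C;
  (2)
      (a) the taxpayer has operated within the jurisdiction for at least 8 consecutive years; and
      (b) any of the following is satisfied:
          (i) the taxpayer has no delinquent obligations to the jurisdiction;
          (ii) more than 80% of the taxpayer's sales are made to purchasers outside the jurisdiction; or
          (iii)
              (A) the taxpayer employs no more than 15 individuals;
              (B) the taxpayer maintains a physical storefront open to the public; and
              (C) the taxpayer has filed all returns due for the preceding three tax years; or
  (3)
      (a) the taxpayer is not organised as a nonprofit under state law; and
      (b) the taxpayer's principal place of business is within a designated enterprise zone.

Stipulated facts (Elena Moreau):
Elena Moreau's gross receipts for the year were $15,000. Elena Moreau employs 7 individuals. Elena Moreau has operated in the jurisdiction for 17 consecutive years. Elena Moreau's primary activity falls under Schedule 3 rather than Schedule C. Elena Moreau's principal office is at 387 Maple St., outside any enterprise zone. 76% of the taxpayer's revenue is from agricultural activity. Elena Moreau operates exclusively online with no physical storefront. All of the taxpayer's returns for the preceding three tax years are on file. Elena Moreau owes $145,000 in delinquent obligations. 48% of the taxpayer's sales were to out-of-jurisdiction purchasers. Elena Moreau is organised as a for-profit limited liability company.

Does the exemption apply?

(a) receipts ≤ $50,000 — met.
(b) Schedule C activity — not met.
(1) = T AND F = false.
(a) ≥ 8 yrs in jurisdiction — holds.
(i) no delinquency — not met.
(ii) >80% out-of-jur. sales — not satisfied.
(A) ≤ 15 employees — holds.
(B) has storefront — not met.
(C) returns current — holds.
(iii) = T AND F AND T = false.
(b) = F OR F OR F = false.
(2) = T AND F = false.
(a) not (nonprofit) — met.
(b) in enterprise zone — fails.
(3) = T AND F = false.
Overall = F OR F OR F = false.

No — not exempt.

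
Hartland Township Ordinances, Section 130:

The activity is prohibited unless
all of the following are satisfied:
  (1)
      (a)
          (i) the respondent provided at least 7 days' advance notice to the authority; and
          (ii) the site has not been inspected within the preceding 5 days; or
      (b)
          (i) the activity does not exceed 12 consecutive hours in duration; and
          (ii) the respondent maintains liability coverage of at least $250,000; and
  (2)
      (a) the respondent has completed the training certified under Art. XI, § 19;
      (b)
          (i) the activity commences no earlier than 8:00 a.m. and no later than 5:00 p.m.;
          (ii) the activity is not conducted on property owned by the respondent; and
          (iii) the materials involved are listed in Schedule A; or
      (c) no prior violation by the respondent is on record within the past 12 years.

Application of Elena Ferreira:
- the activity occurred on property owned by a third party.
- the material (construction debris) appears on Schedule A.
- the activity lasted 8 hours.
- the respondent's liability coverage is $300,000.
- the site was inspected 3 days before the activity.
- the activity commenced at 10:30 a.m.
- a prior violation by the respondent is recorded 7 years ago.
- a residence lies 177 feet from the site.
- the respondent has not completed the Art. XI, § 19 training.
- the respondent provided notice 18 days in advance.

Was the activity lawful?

Yes — lawful.

(i) ≥7 days' notice — met.
(ii) not (site inspected) — not met.
So (a) is not satisfied (T AND F).
(i) ≤ 12 hrs duration — met.
(ii) coverage ≥ $250,000 — holds.
(b) = T AND T = true.
(1) = F OR T = true.
(a) training certified — not met.
(i) start within hours — met.
(ii) not (own property) — holds.
(iii) Schedule A material — met.
(b) = T AND T AND T = true.
(c) no prior violation — fails.
(2) = F OR T OR F = true.
So Overall is satisfied (T AND T).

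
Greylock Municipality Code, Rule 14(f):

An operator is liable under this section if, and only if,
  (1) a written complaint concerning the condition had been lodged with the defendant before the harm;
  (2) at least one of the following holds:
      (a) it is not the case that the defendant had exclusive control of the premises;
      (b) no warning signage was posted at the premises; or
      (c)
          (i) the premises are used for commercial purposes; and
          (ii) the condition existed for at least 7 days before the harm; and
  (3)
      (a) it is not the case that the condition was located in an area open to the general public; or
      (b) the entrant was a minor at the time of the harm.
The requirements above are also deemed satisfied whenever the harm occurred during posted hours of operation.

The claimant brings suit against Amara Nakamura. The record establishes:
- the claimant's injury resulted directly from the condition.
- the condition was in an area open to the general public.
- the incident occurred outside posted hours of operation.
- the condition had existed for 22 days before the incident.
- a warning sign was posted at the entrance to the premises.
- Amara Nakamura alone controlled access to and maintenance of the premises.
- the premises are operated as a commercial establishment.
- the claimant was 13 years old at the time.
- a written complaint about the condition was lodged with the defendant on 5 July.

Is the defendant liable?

Yes — liable.

(1) complaint lodged — satisfied.
(a) not (exclusive control) — not met.
(b) no signage posted — not met.
(i) commercial use — met.
(ii) condition ≥7 days old — met.
(c) = T AND T = true.
(2): F OR F OR T → true.
(a) not (public area) — not met.
(b) entrant a minor — satisfied.
(3): F OR T → true.
Overall = T AND T AND T = true.
Exception (during posted hours) — not satisfied.
Result: main true OR exception false → true.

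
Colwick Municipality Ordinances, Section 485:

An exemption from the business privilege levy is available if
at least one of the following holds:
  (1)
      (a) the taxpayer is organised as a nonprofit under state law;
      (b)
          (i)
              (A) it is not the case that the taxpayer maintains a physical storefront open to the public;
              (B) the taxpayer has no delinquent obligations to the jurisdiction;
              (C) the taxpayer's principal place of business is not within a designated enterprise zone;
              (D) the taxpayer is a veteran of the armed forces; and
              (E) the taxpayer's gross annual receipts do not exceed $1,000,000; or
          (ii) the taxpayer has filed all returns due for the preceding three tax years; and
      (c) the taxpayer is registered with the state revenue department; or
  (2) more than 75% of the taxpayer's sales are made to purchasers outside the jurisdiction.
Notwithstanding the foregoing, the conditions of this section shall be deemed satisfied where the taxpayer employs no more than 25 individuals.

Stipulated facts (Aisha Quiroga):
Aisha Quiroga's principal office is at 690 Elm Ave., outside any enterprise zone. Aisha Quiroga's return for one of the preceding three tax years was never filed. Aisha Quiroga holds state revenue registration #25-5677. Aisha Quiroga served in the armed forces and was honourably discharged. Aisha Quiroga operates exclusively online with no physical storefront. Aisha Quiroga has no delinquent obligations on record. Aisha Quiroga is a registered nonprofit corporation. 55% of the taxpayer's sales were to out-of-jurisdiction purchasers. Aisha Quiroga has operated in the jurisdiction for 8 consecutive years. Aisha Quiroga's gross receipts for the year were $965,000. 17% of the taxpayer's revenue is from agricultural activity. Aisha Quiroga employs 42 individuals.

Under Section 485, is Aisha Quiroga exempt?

(a) nonprofit — satisfied.
(A) not (has storefront) — holds.
(B) no delinquency — holds.
(C) not (in enterprise zone) — satisfied.
(D) veteran — met.
(E) receipts ≤ $1,000,000 — satisfied.
(i) = T AND T AND T AND T AND T = true.
(ii) returns current — not met.
(b): T OR F → true.
(c) state-registered — satisfied.
So (1) is satisfied (T AND T AND T).
(2) >75% out-of-jur. sales — not satisfied.
Overall: T OR F → true.
Exception (≤ 25 employees) — not satisfied.
Result: main true OR exception false → true.

Yes — exempt.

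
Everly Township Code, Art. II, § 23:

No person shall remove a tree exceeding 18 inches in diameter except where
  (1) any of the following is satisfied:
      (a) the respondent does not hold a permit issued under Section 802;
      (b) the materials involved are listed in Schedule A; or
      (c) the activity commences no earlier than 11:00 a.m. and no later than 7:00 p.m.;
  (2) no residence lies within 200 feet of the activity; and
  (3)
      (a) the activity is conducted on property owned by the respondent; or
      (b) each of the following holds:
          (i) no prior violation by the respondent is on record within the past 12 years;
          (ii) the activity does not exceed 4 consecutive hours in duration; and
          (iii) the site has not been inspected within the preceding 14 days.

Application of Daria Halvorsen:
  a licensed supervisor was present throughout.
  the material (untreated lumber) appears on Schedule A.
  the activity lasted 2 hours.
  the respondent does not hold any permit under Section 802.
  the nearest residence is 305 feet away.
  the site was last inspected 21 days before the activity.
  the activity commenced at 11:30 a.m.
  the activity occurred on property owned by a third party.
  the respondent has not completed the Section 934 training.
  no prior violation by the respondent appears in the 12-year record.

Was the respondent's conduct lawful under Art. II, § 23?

Yes — lawful.

(a) not (holds permit) — met.
(b) Schedule A material — holds.
(c) start within hours — satisfied.
(1): T OR T OR T → true.
(2) no residence in 200 ft — satisfied.
(a) own property — not met.
(i) no prior violation — holds.
(ii) ≤ 4 hrs duration — met.
(iii) not (site inspected) — holds.
(b): T AND T AND T → true.
(3) = F OR T = true.
Overall: T AND T AND T → true.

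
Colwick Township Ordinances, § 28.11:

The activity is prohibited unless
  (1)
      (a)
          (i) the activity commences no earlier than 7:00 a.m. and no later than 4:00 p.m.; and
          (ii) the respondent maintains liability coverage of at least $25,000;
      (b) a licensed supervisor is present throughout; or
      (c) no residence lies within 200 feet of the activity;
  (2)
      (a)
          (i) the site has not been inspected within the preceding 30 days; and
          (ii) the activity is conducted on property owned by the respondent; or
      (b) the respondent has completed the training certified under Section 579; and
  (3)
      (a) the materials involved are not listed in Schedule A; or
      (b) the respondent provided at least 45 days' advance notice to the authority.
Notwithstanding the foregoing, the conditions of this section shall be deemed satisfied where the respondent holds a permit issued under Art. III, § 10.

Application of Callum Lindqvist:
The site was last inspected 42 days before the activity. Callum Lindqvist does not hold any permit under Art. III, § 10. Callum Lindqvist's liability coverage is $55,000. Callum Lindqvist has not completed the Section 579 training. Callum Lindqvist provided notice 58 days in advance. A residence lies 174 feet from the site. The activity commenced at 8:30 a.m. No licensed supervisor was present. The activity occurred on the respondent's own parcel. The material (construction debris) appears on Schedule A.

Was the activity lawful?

Yes — lawful.

(i) start within hours — met.
(ii) coverage ≥ $25,000 — satisfied.
So (a) is satisfied (T AND T).
(b) supervisor present — not satisfied.
(c) no residence in 200 ft — not satisfied.
So (1) is satisfied (T OR F OR F).
(i) not (site inspected) — satisfied.
(ii) own property — met.
So (a) is satisfied (T AND T).
(b) training certified — not met.
(2) = T OR F = true.
(a) not (Schedule A material) — not satisfied.
(b) ≥45 days' notice — holds.
(3): F OR T → true.
Overall = T AND T AND T = true.
Exception (holds permit) — not satisfied.
Result: main true OR exception false → true.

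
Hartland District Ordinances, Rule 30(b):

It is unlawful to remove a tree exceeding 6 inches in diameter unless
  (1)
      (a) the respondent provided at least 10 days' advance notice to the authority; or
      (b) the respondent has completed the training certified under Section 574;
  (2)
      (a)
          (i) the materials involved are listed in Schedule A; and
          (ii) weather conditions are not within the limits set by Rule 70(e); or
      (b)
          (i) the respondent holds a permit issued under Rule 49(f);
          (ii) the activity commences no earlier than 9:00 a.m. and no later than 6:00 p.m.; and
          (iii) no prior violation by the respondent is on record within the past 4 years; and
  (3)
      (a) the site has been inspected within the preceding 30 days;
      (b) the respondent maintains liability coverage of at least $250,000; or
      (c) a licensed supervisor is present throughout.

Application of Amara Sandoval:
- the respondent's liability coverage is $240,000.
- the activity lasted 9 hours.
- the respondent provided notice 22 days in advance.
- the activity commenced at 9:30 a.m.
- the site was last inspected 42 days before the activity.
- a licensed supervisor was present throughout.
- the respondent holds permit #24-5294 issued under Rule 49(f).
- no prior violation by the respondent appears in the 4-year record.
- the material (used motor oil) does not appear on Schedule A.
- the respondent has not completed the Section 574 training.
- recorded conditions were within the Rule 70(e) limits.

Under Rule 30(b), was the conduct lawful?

Yes — lawful.

(a) ≥10 days' notice — holds.
(b) training certified — fails.
(1): T OR F → true.
(i) Schedule A material — fails.
(ii) not (weather ok) — fails.
(a) = F AND F = false.
(i) holds permit — satisfied.
(ii) start within hours — met.
(iii) no prior violation — holds.
(b): T AND T AND T → true.
So (2) is satisfied (F OR T).
(a) site inspected — not satisfied.
(b) coverage ≥ $250,000 — not satisfied.
(c) supervisor present — holds.
(3) = F OR F OR T = true.
Overall: T AND T AND T → true.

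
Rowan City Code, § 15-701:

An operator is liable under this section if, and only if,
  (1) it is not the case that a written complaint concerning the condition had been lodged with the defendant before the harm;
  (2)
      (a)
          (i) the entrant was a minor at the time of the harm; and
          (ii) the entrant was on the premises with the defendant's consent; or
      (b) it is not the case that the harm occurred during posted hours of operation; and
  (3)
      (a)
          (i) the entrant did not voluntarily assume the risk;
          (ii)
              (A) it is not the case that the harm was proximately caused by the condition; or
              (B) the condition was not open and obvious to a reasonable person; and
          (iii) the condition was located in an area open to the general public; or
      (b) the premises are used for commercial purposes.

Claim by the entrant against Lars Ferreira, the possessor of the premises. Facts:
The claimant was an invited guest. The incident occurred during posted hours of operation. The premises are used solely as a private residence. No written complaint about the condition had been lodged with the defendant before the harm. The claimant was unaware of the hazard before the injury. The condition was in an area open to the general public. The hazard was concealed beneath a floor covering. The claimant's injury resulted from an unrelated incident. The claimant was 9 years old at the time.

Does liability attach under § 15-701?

(1) not (complaint lodged) — satisfied.
(i) entrant a minor — met.
(ii) consent to enter — met.
(a): T AND T → true.
(b) not (during posted hours) — not satisfied.
(2) = T OR F = true.
(i) no assumed risk — satisfied.
(A) not (proximate cause) — satisfied.
(B) not open/obvious — satisfied.
(ii) = T OR T = true.
(iii) public area — holds.
(a): T AND T AND T → true.
(b) commercial use — fails.
(3) = T OR F = true.
Overall = T AND T AND T = true.

Yes — liable.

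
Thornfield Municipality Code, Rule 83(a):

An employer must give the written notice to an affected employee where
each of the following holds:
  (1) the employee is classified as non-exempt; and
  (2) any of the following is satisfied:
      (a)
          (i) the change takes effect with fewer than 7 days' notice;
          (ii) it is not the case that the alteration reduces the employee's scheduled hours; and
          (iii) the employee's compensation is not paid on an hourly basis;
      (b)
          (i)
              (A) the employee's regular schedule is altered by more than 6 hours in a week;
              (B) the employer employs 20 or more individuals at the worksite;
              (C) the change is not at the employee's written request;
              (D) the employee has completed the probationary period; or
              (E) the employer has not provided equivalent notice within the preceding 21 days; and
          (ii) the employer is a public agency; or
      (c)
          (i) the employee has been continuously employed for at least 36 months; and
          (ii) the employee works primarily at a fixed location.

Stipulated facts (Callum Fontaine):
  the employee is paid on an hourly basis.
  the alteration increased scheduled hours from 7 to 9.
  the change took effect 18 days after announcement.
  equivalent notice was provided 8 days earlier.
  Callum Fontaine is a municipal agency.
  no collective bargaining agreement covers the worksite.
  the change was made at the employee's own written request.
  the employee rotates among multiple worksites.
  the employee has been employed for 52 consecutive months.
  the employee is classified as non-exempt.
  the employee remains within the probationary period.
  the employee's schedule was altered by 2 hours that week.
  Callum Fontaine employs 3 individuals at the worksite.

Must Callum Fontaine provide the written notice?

(1) non-exempt — satisfied.
(i) < 7 days' notice — not satisfied.
(ii) not (hours reduced) — satisfied.
(iii) not (hourly-paid) — fails.
(a): F AND T AND F → false.
(A) schedule shift > 6h — not met.
(B) ≥ 20 at site — fails.
(C) not employee-requested — not satisfied.
(D) past probation — fails.
(E) no recent notice — not satisfied.
So (i) is not satisfied (F OR F OR F OR F OR F).
(ii) public agency — met.
(b): F AND T → false.
(i) tenure ≥ 36 mo. — holds.
(ii) fixed location — fails.
So (c) is not satisfied (T AND F).
(2) = F OR F OR F = false.
Overall = T AND F = false.

No — not required.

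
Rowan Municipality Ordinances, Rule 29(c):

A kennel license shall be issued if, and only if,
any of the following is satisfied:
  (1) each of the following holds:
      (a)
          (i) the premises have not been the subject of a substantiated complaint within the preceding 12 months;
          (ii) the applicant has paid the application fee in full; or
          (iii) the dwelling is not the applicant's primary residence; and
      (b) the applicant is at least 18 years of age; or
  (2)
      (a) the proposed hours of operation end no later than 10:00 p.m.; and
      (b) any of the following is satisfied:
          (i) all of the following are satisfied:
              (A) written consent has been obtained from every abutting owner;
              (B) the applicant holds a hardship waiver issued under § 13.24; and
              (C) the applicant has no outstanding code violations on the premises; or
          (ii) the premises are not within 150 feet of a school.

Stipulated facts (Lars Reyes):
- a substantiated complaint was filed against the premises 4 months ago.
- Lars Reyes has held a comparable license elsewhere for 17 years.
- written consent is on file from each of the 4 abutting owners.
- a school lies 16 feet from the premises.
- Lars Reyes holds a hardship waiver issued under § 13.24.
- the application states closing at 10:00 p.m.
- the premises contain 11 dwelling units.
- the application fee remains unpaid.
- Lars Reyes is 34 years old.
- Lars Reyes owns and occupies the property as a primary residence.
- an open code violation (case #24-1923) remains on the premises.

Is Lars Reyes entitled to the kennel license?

No — denied.

(i) no complaint in 12 mo. — not met.
(ii) fee paid — not satisfied.
(iii) not (primary residence) — fails.
(a): F OR F OR F → false.
(b) age ≥ 18 — met.
(1) = F AND T = false.
(a) closes by 10 p.m. — met.
(A) all abutters consent — holds.
(B) hardship waiver — holds.
(C) no code violations — fails.
(i) = T AND T AND F = false.
(ii) ≥150 ft from school — fails.
(b) = F OR F = false.
(2) = T AND F = false.
So Overall is not satisfied (F OR F).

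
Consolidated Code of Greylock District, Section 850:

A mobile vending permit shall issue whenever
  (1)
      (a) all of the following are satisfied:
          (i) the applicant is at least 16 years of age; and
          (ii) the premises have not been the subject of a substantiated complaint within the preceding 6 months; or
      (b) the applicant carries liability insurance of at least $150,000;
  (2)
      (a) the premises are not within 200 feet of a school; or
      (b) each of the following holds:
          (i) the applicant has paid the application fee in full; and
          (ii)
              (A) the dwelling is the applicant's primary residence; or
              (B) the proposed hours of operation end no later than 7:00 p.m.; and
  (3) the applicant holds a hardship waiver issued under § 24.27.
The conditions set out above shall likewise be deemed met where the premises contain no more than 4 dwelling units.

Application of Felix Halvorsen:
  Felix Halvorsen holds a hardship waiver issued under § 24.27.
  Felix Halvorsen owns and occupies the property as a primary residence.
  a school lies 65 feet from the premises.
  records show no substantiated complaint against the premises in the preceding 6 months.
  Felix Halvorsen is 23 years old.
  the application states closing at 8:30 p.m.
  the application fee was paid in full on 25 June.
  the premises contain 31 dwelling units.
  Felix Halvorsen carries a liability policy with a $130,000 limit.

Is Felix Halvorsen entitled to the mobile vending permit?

Yes — granted.

(i) age ≥ 16 — holds.
(ii) no complaint in 6 mo. — satisfied.
(a) = T AND T = true.
(b) insurance ≥ $150,000 — not satisfied.
So (1) is satisfied (T OR F).
(a) ≥200 ft from school — fails.
(i) fee paid — satisfied.
(A) primary residence — satisfied.
(B) closes by 7 p.m. — not satisfied.
(ii) = T OR F = true.
(b) = T AND T = true.
So (2) is satisfied (F OR T).
(3) hardship waiver — satisfied.
Overall = T AND T AND T = true.
Exception (≤ 4 units) — not satisfied.
Result: main true OR exception false → true.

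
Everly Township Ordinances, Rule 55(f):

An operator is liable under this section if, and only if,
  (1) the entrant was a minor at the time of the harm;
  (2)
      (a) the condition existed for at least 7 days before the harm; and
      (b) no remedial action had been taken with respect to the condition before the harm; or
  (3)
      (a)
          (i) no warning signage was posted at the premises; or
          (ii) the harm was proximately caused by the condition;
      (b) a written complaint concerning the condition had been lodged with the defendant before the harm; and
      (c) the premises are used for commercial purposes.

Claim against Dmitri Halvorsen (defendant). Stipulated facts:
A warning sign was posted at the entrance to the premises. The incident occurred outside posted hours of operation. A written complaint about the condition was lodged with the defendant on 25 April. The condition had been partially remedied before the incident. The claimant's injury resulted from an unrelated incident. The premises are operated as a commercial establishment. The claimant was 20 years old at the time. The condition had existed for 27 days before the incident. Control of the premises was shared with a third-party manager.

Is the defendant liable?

No — not liable.

(1) entrant a minor — not met.
(a) condition ≥7 days old — satisfied.
(b) no remedial action — fails.
(2) = T AND F = false.
(i) no signage posted — fails.
(ii) proximate cause — not met.
So (a) is not satisfied (F OR F).
(b) complaint lodged — met.
(c) commercial use — holds.
So (3) is not satisfied (F AND T AND T).
Overall = F OR F OR F = false.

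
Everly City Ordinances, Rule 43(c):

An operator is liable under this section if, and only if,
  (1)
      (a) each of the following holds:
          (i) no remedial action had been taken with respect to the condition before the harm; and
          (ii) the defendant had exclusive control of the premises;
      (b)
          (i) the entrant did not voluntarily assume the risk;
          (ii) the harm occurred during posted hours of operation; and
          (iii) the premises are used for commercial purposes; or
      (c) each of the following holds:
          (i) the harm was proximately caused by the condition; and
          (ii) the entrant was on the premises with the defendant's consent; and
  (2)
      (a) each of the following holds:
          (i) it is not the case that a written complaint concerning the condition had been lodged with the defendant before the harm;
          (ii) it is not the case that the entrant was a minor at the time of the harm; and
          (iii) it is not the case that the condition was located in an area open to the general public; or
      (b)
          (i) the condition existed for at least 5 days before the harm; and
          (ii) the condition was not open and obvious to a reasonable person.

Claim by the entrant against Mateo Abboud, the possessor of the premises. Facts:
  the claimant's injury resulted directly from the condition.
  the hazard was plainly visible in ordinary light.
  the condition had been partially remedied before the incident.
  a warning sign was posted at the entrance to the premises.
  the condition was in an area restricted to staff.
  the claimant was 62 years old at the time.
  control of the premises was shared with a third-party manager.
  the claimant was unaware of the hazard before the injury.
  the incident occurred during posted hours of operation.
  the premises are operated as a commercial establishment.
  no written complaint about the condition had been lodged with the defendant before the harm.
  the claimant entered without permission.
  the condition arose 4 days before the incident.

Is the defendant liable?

Yes — liable.

(i) no remedial action — fails.
(ii) exclusive control — fails.
(a): F AND F → false.
(i) no assumed risk — holds.
(ii) during posted hours — satisfied.
(iii) commercial use — satisfied.
(b) = T AND T AND T = true.
(i) proximate cause — met.
(ii) consent to enter — fails.
(c) = T AND F = false.
So (1) is satisfied (F OR T OR F).
(i) not (complaint lodged) — satisfied.
(ii) not (entrant a minor) — holds.
(iii) not (public area) — satisfied.
So (a) is satisfied (T AND T AND T).
(i) condition ≥5 days old — fails.
(ii) not open/obvious — fails.
So (b) is not satisfied (F AND F).
(2) = T OR F = true.
Overall: T AND T → true.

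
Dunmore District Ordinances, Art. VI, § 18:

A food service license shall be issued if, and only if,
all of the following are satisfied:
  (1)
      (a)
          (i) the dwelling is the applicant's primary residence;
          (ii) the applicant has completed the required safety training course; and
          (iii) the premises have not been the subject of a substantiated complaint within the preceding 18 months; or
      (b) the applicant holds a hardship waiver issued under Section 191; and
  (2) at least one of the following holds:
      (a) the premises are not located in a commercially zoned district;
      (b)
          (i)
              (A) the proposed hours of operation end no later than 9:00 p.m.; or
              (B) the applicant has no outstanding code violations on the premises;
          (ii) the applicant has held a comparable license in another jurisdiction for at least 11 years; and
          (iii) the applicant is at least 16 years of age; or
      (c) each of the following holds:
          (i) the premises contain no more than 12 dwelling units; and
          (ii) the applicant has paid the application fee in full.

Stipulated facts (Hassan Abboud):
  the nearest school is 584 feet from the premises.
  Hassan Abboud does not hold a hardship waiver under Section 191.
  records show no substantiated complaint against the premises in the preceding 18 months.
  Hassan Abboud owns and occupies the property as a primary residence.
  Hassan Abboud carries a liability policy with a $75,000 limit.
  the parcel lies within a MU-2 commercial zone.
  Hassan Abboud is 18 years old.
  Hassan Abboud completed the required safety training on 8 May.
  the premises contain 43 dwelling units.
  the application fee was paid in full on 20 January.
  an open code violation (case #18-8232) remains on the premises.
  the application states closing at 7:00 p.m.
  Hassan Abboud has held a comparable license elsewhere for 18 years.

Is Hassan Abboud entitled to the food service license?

(i) primary residence — holds.
(ii) safety training — met.
(iii) no complaint in 18 mo. — met.
(a): T AND T AND T → true.
(b) hardship waiver — not met.
So (1) is satisfied (T OR F).
(a) not (commercially zoned) — not satisfied.
(A) closes by 9 p.m. — satisfied.
(B) no code violations — not met.
(i): T OR F → true.
(ii) prior license ≥ 11 yr — met.
(iii) age ≥ 16 — met.
So (b) is satisfied (T AND T AND T).
(i) ≤ 12 units — not met.
(ii) fee paid — met.
(c): F AND T → false.
(2) = F OR T OR F = true.
Overall = T AND T = true.

Yes — granted.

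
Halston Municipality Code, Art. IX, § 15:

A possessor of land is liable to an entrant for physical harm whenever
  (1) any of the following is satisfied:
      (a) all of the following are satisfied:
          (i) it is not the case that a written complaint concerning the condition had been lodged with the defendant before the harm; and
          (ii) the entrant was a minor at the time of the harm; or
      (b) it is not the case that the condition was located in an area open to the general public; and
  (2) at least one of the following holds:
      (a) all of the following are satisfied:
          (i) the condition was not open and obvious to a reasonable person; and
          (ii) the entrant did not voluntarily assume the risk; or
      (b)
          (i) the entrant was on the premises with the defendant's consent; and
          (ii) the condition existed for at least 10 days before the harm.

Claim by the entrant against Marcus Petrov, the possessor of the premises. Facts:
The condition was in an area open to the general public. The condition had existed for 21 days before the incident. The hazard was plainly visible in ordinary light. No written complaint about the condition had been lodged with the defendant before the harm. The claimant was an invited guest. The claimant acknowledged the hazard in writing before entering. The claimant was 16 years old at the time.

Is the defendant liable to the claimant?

(i) not (complaint lodged) — holds.
(ii) entrant a minor — met.
(a) = T AND T = true.
(b) not (public area) — fails.
(1) = T OR F = true.
(i) not open/obvious — fails.
(ii) no assumed risk — not satisfied.
(a): F AND F → false.
(i) consent to enter — satisfied.
(ii) condition ≥10 days old — holds.
So (b) is satisfied (T AND T).
So (2) is satisfied (F OR T).
Overall = T AND T = true.

Yes — liable.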